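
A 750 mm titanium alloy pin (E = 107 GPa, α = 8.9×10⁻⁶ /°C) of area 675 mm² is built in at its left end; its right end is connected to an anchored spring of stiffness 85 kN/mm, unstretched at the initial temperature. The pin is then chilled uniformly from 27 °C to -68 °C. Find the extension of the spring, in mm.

δ ≈ 0.337 mm

If the spring were absent the pin would shorten by αΔT L = 8.9×10⁻⁶ × 95 × 750 = 0.6341 mm.
Let P be the tensile force in the spring. The pin extends elastically by PL/(AE) and the spring stretches by P/k; together these equal δ_free.
So P = δ_free / [L/(AE) + 1/k] = 0.6341 / [ 750/(675×107×10³) + 1/(85×10³) ].
P = 0.6341 / 2.215×10⁻⁵ = 28630 N.
Spring extension = P/k = 28630/(85×10³) = 0.3368 mm.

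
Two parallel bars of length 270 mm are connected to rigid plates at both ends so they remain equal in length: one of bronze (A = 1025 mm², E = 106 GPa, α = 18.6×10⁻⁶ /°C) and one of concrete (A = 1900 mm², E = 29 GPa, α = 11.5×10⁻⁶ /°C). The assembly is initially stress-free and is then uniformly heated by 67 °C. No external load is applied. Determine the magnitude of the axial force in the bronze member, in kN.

P ≈ 17.4 kN (compressive in the bronze)

Equilibrium of a rigid end plate with no external load gives equal and opposite internal forces ±P in the two members. Since α_{bronze} > α_{concrete}, heating drives the bronze into compression and the concrete into tension.
Compatibility of the two members (thermal + elastic change equal): (α₁ − α₂)ΔT = P·[1/(A₁E₁) + 1/(A₂E₂)].
|α₁ − α₂|·ΔT = 7.1×10⁻⁶ × 67 = 0.0004757.
1/(A₁E₁) + 1/(A₂E₂) = 1/(1025×106×10³) + 1/(1900×29×10³) = 2.735×10⁻⁸ N⁻¹.
So P = 0.0004757 / 2.735×10⁻⁸ = 17.39 kN.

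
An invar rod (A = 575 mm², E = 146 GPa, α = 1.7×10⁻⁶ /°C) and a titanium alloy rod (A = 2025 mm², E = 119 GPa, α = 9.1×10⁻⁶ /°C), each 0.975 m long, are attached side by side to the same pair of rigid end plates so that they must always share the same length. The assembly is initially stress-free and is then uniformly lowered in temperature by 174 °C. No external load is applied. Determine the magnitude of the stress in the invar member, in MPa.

σ ≈ 139 MPa (compressive)

Equilibrium of a rigid end plate with no external load gives equal and opposite internal forces ±P in the two members. Since α_{titanium alloy} > α_{invar}, cooling drives the titanium alloy into tension and the invar into compression.
Equating the net (thermal + elastic) strains gives |α₁ − α₂|·ΔT = P·[1/(A₁E₁) + 1/(A₂E₂)].
|α₁ − α₂|·ΔT = 7.4×10⁻⁶ × 174 = 0.001288.
1/(A₁E₁) + 1/(A₂E₂) = 1/(575×146×10³) + 1/(2025×119×10³) = 1.606×10⁻⁸ N⁻¹.
P = 0.001288 / 1.606×10⁻⁸ = 80170 N = 80.17 kN.
σ_{invar} = P/A₁ = 80170/575 = 139.4 MPa, compressive.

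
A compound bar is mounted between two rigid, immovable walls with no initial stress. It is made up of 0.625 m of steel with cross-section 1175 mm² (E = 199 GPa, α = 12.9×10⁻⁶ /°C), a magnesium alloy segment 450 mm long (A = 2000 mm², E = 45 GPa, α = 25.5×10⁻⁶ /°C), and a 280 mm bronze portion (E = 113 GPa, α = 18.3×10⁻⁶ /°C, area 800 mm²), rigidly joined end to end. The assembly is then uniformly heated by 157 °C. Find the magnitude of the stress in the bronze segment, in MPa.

σ ≈ 449 MPa (compressive)

With the walls removed the bar would change length by δ_free = Σ αᵢΔT Lᵢ = 12.9×10⁻⁶×157×625 + 25.5×10⁻⁶×157×450 + 18.3×10⁻⁶×157×280 = 3.872 mm.
The rigid supports impose zero overall length change; the single axial force P common to all segments must satisfy P Σ Lᵢ/(AᵢEᵢ) = δ_free.
The series flexibility is Σ Lᵢ/(AᵢEᵢ) = 625/(1175×199×10³) + 450/(2000×45×10³) + 280/(800×113×10³) = 1.077×10⁻⁵ mm/N.
P = 3.872 / 1.077×10⁻⁵ = 359500 N = 359.5 kN, compressive.
σ_{bronze} = P / A = 359500 / 800 = 449.4 MPa.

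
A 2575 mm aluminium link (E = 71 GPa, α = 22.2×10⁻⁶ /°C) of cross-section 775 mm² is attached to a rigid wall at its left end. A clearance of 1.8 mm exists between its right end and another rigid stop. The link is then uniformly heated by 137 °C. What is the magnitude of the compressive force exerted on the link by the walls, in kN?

P ≈ 129 kN

Free thermal elongation = αΔT L = 22.2×10⁻⁶ × 137 × 2575 = 7.832 mm.
This exceeds the 1.8 mm gap, so the wall pushes back. The portion of expansion that must be recovered elastically is δ_free − gap = 7.832 − 1.8 = 6.032 mm.
That suppressed elongation corresponds to σ = E·Δ/L = 71×10³ × 6.032/2575 = 166.3 MPa.
P = σA = 166.3 × 775 = 128.9 kN.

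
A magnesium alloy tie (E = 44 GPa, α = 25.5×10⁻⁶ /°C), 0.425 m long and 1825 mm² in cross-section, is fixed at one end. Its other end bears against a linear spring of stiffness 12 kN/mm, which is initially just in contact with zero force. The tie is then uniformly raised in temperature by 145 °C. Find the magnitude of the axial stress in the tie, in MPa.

σ ≈ 9.72 MPa (compressive)

If the spring were absent the tie would lengthen by αΔT L = 25.5×10⁻⁶ × 145 × 425 = 1.571 mm.
Let P be the compressive force at the spring. The tie shortens elastically by PL/(AE) and the spring compresses by P/k; together these equal δ_free.
So P = δ_free / [L/(AE) + 1/k] = 1.571 / [ 425/(1825×44×10³) + 1/(12×10³) ].
P = 1.571 / 8.863×10⁻⁵ = 17730 N.
σ = P/A = 17730/1825 = 9.716 MPa.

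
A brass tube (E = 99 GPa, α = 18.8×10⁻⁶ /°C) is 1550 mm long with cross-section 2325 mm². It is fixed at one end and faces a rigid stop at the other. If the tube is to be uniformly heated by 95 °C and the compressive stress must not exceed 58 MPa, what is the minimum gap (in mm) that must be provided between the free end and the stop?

g ≈ 1.86 mm

Free expansion if unrestrained: δ_free = αΔT L = 18.8×10⁻⁶ × 95 × 1550 = 2.768 mm.
A stress of 58 MPa corresponds to the wall pushing the tube back by σL/E = 58×1550/(99×10³) = 0.9081 mm.
So the gap has to take up the difference, g_min = δ_free − σL/E = 2.768 − 0.9081 = 1.86 mm.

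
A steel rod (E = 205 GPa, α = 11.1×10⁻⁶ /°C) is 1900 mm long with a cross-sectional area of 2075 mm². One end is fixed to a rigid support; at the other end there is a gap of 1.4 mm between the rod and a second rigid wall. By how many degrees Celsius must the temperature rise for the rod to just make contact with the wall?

ΔT ≈ 66.4 °C

The gap closes when αΔT L = 1.4 mm, since the rod is still unstressed at that instant.
So ΔT = g/(αL) = 1.4/(11.1×10⁻⁶ × 1900) = 66.38 °C.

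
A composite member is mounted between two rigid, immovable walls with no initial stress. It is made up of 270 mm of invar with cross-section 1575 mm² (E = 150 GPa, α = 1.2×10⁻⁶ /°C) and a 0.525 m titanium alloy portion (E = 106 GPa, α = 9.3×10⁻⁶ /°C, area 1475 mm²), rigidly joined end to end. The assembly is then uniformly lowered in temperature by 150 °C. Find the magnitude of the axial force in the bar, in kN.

P ≈ 174 kN (tensile)

With the walls removed the bar would change length by δ_free = Σ αᵢΔT Lᵢ = 1.2×10⁻⁶×150×270 + 9.3×10⁻⁶×150×525 = 0.781 mm.
The rigid supports impose zero overall length change; the single axial force P common to all segments must satisfy P Σ Lᵢ/(AᵢEᵢ) = δ_free.
The series flexibility is Σ Lᵢ/(AᵢEᵢ) = 270/(1575×150×10³) + 525/(1475×106×10³) = 4.501×10⁻⁶ mm/N.
Hence P = δ_free / Σ(L/AE) = 0.781/4.501×10⁻⁶ = 173.5 kN (tensile).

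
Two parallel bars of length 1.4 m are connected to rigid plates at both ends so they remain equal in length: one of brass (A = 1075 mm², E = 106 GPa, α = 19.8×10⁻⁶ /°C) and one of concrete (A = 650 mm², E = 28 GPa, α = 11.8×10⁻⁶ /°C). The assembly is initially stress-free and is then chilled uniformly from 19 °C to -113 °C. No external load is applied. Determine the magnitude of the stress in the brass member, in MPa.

σ ≈ 15.4 MPa (tensile)

Both members must finish at the same length. With the larger α, the brass tends to over-contract; the plates restrain it, putting the brass in tension and the concrete in compression. With no external load the two internal forces are equal and opposite, magnitude P.
Compatibility of the two members (thermal + elastic change equal): (α₁ − α₂)ΔT = P·[1/(A₁E₁) + 1/(A₂E₂)].
|α₁ − α₂|·ΔT = 8×10⁻⁶ × 132 = 0.001056.
1/(A₁E₁) + 1/(A₂E₂) = 1/(1075×106×10³) + 1/(650×28×10³) = 6.372×10⁻⁸ N⁻¹.
So P = 0.001056 / 6.372×10⁻⁸ = 16.57 kN.
σ_{brass} = P/A₁ = 16570/1075 = 15.42 MPa, tensile.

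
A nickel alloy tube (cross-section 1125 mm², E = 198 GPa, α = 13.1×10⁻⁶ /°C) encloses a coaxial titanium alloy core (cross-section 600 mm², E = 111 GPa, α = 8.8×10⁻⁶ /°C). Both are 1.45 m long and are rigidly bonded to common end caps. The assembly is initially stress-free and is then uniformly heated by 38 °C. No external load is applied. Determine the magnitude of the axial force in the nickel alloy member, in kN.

Both members must finish at the same length. With the larger α, the nickel alloy tends to over-expand; the plates restrain it, putting the nickel alloy in compression and the titanium alloy in tension. With no external load the two internal forces are equal and opposite, magnitude P.
Equating the net (thermal + elastic) strains gives |α₁ − α₂|·ΔT = P·[1/(A₁E₁) + 1/(A₂E₂)].
|α₁ − α₂|·ΔT = 4.3×10⁻⁶ × 38 = 0.0001634.
1/(A₁E₁) + 1/(A₂E₂) = 1/(1125×198×10³) + 1/(600×111×10³) = 1.95×10⁻⁸ N⁻¹.
So P = 0.0001634 / 1.95×10⁻⁸ = 8.378 kN.

P ≈ 8.38 kN (compressive in the nickel alloy)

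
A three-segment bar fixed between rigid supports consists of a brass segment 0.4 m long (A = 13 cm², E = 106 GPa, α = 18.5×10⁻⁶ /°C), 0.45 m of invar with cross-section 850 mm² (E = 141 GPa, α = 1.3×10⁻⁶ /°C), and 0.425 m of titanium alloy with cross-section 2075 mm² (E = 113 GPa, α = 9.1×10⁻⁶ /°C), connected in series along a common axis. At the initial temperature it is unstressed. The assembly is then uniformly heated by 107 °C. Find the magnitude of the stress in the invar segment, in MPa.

If the supports were absent, the total length change would be Σ αᵢΔT Lᵢ = 18.5×10⁻⁶×107×400 + 1.3×10⁻⁶×107×450 + 9.1×10⁻⁶×107×425 = 1.268 mm.
Since the ends are fixed, an axial force P builds up, equal in every segment, with P · Σ Lᵢ/(AᵢEᵢ) = δ_free.
Σ Lᵢ/(AᵢEᵢ) = 400/(1300×106×10³) + 450/(850×141×10³) + 425/(2075×113×10³) = 8.47×10⁻⁶ mm/N.
So P = 1.268 / 8.47×10⁻⁶ = 149.7 kN, compressive.
σ_{invar} = P / A = 149700 / 850 = 176.2 MPa.

σ ≈ 176 MPa (compressive)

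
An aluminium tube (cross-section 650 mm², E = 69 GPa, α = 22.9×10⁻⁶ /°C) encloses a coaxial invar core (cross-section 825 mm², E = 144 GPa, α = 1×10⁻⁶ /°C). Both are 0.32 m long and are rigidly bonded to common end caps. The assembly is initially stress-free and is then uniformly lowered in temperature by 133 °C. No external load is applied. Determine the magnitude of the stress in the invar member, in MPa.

σ ≈ 115 MPa (compressive)

The aluminium has the larger α, so on cooling it would change length more than the invar if both were free. The rigid plates force a common final length, so the aluminium is put into tension and the invar into compression, with equal and opposite forces P (no external load).
Compatibility of the two members (thermal + elastic change equal): (α₁ − α₂)ΔT = P·[1/(A₁E₁) + 1/(A₂E₂)].
|α₁ − α₂|·ΔT = 21.9×10⁻⁶ × 133 = 0.002913.
1/(A₁E₁) + 1/(A₂E₂) = 1/(650×69×10³) + 1/(825×144×10³) = 3.071×10⁻⁸ N⁻¹.
So P = 0.002913 / 3.071×10⁻⁸ = 94.83 kN.
σ_{invar} = P/A₂ = 94830/825 = 114.9 MPa, compressive.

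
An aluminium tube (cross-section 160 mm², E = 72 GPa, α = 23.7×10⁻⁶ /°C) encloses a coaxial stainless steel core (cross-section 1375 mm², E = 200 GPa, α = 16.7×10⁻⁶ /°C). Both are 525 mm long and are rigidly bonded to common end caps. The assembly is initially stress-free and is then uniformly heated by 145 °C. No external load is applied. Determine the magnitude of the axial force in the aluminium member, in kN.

Both members must finish at the same length. With the larger α, the aluminium tends to over-expand; the plates restrain it, putting the aluminium in compression and the stainless steel in tension. With no external load the two internal forces are equal and opposite, magnitude P.
Equating the net (thermal + elastic) strains gives |α₁ − α₂|·ΔT = P·[1/(A₁E₁) + 1/(A₂E₂)].
|α₁ − α₂|·ΔT = 7×10⁻⁶ × 145 = 0.001015.
1/(A₁E₁) + 1/(A₂E₂) = 1/(160×72×10³) + 1/(1375×200×10³) = 9.044×10⁻⁸ N⁻¹.
P = 0.001015 / 9.044×10⁻⁸ = 11220 N = 11.22 kN.

P ≈ 11.2 kN (compressive in the aluminium)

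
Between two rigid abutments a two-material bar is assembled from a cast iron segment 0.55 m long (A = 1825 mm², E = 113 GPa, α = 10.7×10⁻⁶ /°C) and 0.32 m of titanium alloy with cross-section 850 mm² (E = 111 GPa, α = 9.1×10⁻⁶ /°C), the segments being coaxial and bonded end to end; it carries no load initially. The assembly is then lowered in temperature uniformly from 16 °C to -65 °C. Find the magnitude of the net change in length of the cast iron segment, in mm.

|ΔL| ≈ 0.163 mm

If the supports were absent, the total length change would be Σ αᵢΔT Lᵢ = 10.7×10⁻⁶×81×550 + 9.1×10⁻⁶×81×320 = 0.7126 mm.
Since the ends are fixed, an axial force P builds up, equal in every segment, with P · Σ Lᵢ/(AᵢEᵢ) = δ_free.
The series flexibility is Σ Lᵢ/(AᵢEᵢ) = 550/(1825×113×10³) + 320/(850×111×10³) = 6.059×10⁻⁶ mm/N.
Hence P = δ_free / Σ(L/AE) = 0.7126/6.059×10⁻⁶ = 117.6 kN (tensile).
For the cast iron segment, free thermal change = 10.7×10⁻⁶×81×550 = 0.4767 mm and elastic change from P = 117600×550/(1825×113×10³) = 0.3137 mm; these oppose, so the net change is 0.163 mm (segment shortens).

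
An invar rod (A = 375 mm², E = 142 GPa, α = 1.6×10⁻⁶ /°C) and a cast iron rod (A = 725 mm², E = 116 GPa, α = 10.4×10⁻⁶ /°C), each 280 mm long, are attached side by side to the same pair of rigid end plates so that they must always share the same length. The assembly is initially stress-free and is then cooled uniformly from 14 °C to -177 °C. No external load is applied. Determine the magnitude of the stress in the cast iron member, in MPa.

σ ≈ 75.6 MPa (tensile)

Equilibrium of a rigid end plate with no external load gives equal and opposite internal forces ±P in the two members. Since α_{cast iron} > α_{invar}, cooling drives the cast iron into tension and the invar into compression.
Setting the final lengths equal and cancelling L: (α₁ − α₂)ΔT = P/(A₁E₁) + P/(A₂E₂).
|α₁ − α₂|·ΔT = 8.8×10⁻⁶ × 191 = 0.001681.
1/(A₁E₁) + 1/(A₂E₂) = 1/(375×142×10³) + 1/(725×116×10³) = 3.067×10⁻⁸ N⁻¹.
P = 0.001681 / 3.067×10⁻⁸ = 54800 N = 54.8 kN.
σ_{cast iron} = P/A₂ = 54800/725 = 75.59 MPa, tensile.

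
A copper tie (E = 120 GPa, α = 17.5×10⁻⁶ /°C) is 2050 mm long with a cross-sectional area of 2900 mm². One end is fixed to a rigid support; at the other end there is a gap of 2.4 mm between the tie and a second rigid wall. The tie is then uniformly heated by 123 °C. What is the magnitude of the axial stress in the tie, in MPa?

σ ≈ 118 MPa (compressive)

Unrestrained expansion: δ_free = αΔT L = 17.5×10⁻⁶ × 123 × 2050 = 4.413 mm.
The gap closes (δ_free > 2.4 mm) and the wall then resists a further 4.413 − 2.4 = 2.013 mm of expansion.
So σ = E(δ_free − g)/L = 120×10³ × 2.013/2050 = 117.8 MPa.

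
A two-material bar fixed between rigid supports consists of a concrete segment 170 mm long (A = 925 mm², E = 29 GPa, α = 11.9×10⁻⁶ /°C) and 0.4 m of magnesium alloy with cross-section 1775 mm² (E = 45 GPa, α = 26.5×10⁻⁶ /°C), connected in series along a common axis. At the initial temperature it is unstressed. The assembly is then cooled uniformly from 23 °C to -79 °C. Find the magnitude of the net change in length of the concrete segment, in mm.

If the supports were absent, the total length change would be Σ αᵢΔT Lᵢ = 11.9×10⁻⁶×102×170 + 26.5×10⁻⁶×102×400 = 1.288 mm.
Since the ends are fixed, an axial force P builds up, equal in every segment, with P · Σ Lᵢ/(AᵢEᵢ) = δ_free.
The series flexibility is Σ Lᵢ/(AᵢEᵢ) = 170/(925×29×10³) + 400/(1775×45×10³) = 1.135×10⁻⁵ mm/N.
So P = 1.288 / 1.135×10⁻⁵ = 113.5 kN, tensile.
For the concrete segment, free thermal change = 11.9×10⁻⁶×102×170 = 0.2063 mm and elastic change from P = 113500×170/(925×29×10³) = 0.7192 mm; these oppose, so the net change is 0.513 mm (segment lengthens).

|ΔL| ≈ 0.513 mm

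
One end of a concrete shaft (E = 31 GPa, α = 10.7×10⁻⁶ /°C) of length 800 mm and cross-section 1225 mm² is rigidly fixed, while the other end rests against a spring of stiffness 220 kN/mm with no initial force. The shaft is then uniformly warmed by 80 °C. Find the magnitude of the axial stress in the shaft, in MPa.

Free thermal expansion: δ_free = αΔT L = 10.7×10⁻⁶ × 80 × 800 = 0.6848 mm.
With a force P in the spring, the elastic change of the shaft is PL/(AE) and that of the spring is P/k; compatibility requires their sum to equal δ_free.
P [ L/(AE) + 1/k ] = δ_free → P [ 800/(1225×31×10³) + 1/(220×10³) ] = 0.6848.
P = 0.6848 / 2.561×10⁻⁵ = 26740 N.
σ = P/A = 26740/1225 = 21.83 MPa.

σ ≈ 21.8 MPa (compressive)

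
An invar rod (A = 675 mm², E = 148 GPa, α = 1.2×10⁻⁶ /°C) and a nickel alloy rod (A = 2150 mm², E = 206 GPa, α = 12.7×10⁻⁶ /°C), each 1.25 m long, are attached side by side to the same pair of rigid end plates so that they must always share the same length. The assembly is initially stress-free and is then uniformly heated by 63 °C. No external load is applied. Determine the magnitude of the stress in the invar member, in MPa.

σ ≈ 87.5 MPa (tensile)

The nickel alloy has the larger α, so on heating it would change length more than the invar if both were free. The rigid plates force a common final length, so the nickel alloy is put into compression and the invar into tension, with equal and opposite forces P (no external load).
Setting the final lengths equal and cancelling L: (α₁ − α₂)ΔT = P/(A₁E₁) + P/(A₂E₂).
|α₁ − α₂|·ΔT = 11.5×10⁻⁶ × 63 = 0.0007245.
1/(A₁E₁) + 1/(A₂E₂) = 1/(675×148×10³) + 1/(2150×206×10³) = 1.227×10⁻⁸ N⁻¹.
P = 0.0007245 / 1.227×10⁻⁸ = 59060 N = 59.06 kN.
σ_{invar} = P/A₁ = 59060/675 = 87.49 MPa, tensile.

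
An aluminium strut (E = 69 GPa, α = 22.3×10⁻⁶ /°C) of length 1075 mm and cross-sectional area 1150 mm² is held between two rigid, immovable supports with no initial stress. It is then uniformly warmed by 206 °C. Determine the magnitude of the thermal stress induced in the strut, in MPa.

σ ≈ 317 MPa (compressive)

Because both ends are immovable the net strain is zero, and the suppressed thermal strain is αΔT = 22.3×10⁻⁶ × 206 = 4593.8×10⁻⁶.
Hence σ = E·αΔT = 69×10³ × 4593.8×10⁻⁶ = 317 MPa, compressive.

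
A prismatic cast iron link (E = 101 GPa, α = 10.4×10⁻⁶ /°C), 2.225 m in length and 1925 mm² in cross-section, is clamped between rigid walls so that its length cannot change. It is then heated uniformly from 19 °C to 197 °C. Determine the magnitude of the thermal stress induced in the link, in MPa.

Because both ends are immovable the net strain is zero, and the suppressed thermal strain is αΔT = 10.4×10⁻⁶ × 178 = 1851.2×10⁻⁶.
σ = EαΔT = 101×10³ × 10.4×10⁻⁶ × 178 = 187 MPa (compressive; the link is trying to expand).

σ ≈ 187 MPa (compressive)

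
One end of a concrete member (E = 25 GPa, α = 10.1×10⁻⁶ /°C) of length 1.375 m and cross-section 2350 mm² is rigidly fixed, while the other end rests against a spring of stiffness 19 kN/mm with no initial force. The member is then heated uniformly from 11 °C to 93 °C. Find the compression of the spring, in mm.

Free thermal expansion: δ_free = αΔT L = 10.1×10⁻⁶ × 82 × 1375 = 1.139 mm.
With a force P in the spring, the elastic change of the member is PL/(AE) and that of the spring is P/k; compatibility requires their sum to equal δ_free.
P [ L/(AE) + 1/k ] = δ_free → P [ 1375/(2350×25×10³) + 1/(19×10³) ] = 1.139.
P = 1.139 / 7.604×10⁻⁵ = 14980 N.
Spring compression = P/k = 14980/(19×10³) = 0.7883 mm.

δ ≈ 0.788 mm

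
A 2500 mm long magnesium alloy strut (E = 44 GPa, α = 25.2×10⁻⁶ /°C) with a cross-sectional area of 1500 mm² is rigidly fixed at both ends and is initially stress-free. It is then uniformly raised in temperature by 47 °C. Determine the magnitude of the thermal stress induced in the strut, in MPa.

σ ≈ 52.1 MPa (compressive)

Because both ends are immovable the net strain is zero, and the suppressed thermal strain is αΔT = 25.2×10⁻⁶ × 47 = 1184.4×10⁻⁶.
Hence σ = E·αΔT = 44×10³ × 1184.4×10⁻⁶ = 52.11 MPa, compressive.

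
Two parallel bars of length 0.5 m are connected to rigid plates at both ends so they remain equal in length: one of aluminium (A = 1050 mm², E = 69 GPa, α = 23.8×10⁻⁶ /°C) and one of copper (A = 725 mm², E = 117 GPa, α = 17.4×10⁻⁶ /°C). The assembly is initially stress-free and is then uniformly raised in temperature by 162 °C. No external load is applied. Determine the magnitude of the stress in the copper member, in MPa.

Equilibrium of a rigid end plate with no external load gives equal and opposite internal forces ±P in the two members. Since α_{aluminium} > α_{copper}, heating drives the aluminium into compression and the copper into tension.
Setting the final lengths equal and cancelling L: (α₁ − α₂)ΔT = P/(A₁E₁) + P/(A₂E₂).
|α₁ − α₂|·ΔT = 6.4×10⁻⁶ × 162 = 0.001037.
1/(A₁E₁) + 1/(A₂E₂) = 1/(1050×69×10³) + 1/(725×117×10³) = 2.559×10⁻⁸ N⁻¹.
P = 0.001037 / 2.559×10⁻⁸ = 40510 N = 40.51 kN.
σ_{copper} = P/A₂ = 40510/725 = 55.88 MPa, tensile.

σ ≈ 55.9 MPa (tensile)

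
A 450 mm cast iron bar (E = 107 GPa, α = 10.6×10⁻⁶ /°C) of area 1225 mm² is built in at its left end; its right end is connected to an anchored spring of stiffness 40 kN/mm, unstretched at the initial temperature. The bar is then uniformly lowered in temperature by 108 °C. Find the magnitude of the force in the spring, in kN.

P ≈ 18.1 kN

If the spring were absent the bar would shorten by αΔT L = 10.6×10⁻⁶ × 108 × 450 = 0.5152 mm.
Let P be the tensile force in the spring. The bar extends elastically by PL/(AE) and the spring stretches by P/k; together these equal δ_free.
So P = δ_free / [L/(AE) + 1/k] = 0.5152 / [ 450/(1225×107×10³) + 1/(40×10³) ].
P = 0.5152 / 2.843×10⁻⁵ = 18120 N.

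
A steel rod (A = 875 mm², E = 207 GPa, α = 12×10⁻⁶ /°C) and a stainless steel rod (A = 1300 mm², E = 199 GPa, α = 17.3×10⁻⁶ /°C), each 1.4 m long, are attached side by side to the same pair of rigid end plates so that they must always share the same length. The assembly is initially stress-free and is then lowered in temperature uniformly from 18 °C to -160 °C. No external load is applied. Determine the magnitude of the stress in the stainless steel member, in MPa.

Both members must finish at the same length. With the larger α, the stainless steel tends to over-contract; the plates restrain it, putting the stainless steel in tension and the steel in compression. With no external load the two internal forces are equal and opposite, magnitude P.
Compatibility of the two members (thermal + elastic change equal): (α₁ − α₂)ΔT = P·[1/(A₁E₁) + 1/(A₂E₂)].
|α₁ − α₂|·ΔT = 5.3×10⁻⁶ × 178 = 0.0009434.
1/(A₁E₁) + 1/(A₂E₂) = 1/(875×207×10³) + 1/(1300×199×10³) = 9.387×10⁻⁹ N⁻¹.
P = 0.0009434 / 9.387×10⁻⁹ = 100500 N = 100.5 kN.
σ_{stainless steel} = P/A₂ = 100500/1300 = 77.31 MPa, tensile.

σ ≈ 77.3 MPa (tensile)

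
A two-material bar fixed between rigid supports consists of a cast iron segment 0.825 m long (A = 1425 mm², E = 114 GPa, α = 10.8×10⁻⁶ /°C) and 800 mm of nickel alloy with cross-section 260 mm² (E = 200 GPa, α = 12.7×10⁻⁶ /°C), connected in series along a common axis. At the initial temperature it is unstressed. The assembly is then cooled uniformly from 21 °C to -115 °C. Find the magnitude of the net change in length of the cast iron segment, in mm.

With the walls removed the bar would change length by δ_free = Σ αᵢΔT Lᵢ = 10.8×10⁻⁶×136×825 + 12.7×10⁻⁶×136×800 = 2.594 mm.
The walls prevent any net length change, so an axial force P (same in every segment) develops. Compatibility: P · Σ Lᵢ/(AᵢEᵢ) = δ_free.
Σ Lᵢ/(AᵢEᵢ) = 825/(1425×114×10³) + 800/(260×200×10³) = 2.046×10⁻⁵ mm/N.
P = 2.594 / 2.046×10⁻⁵ = 126700 N = 126.7 kN, tensile.
For the cast iron segment, free thermal change = 10.8×10⁻⁶×136×825 = 1.212 mm and elastic change from P = 126700×825/(1425×114×10³) = 0.6437 mm; these oppose, so the net change is 0.568 mm (segment shortens).

|ΔL| ≈ 0.568 mm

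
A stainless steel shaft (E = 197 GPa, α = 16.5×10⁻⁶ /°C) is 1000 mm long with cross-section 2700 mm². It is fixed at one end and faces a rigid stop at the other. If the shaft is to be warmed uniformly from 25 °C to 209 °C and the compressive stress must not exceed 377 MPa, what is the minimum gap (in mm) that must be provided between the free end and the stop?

g ≈ 1.12 mm

With no wall the shaft would lengthen by αΔT L = 16.5×10⁻⁶ × 184 × 1000 = 3.036 mm.
A stress of 377 MPa corresponds to the wall pushing the shaft back by σL/E = 377×1000/(197×10³) = 1.914 mm.
The gap must absorb the remainder: g_min = 3.036 − 1.914 = 1.122 mm.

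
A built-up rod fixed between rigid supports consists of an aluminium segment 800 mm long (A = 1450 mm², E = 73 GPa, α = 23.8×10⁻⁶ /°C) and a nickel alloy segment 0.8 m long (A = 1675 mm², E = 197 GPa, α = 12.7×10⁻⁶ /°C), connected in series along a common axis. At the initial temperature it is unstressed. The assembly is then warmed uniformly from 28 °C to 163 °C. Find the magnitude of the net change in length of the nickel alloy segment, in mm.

With the walls removed the bar would change length by δ_free = Σ αᵢΔT Lᵢ = 23.8×10⁻⁶×135×800 + 12.7×10⁻⁶×135×800 = 3.942 mm.
The rigid supports impose zero overall length change; the single axial force P common to all segments must satisfy P Σ Lᵢ/(AᵢEᵢ) = δ_free.
Σ Lᵢ/(AᵢEᵢ) = 800/(1450×73×10³) + 800/(1675×197×10³) = 9.982×10⁻⁶ mm/N.
Hence P = δ_free / Σ(L/AE) = 3.942/9.982×10⁻⁶ = 394.9 kN (compressive).
For the nickel alloy segment, free thermal change = 12.7×10⁻⁶×135×800 = 1.372 mm and elastic change from P = 394900×800/(1675×197×10³) = 0.9574 mm; these oppose, so the net change is 0.414 mm (segment lengthens).

|ΔL| ≈ 0.414 mm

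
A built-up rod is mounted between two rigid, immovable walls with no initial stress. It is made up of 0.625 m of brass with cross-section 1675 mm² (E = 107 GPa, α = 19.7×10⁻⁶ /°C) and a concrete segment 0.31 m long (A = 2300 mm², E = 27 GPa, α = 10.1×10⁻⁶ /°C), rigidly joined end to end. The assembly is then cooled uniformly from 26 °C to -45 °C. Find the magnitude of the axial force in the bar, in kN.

P ≈ 129 kN (tensile)

Free thermal contraction of the whole bar: Σ αᵢΔT Lᵢ = 19.7×10⁻⁶×71×625 + 10.1×10⁻⁶×71×310 = 1.096 mm.
The walls prevent any net length change, so an axial force P (same in every segment) develops. Compatibility: P · Σ Lᵢ/(AᵢEᵢ) = δ_free.
The series flexibility is Σ Lᵢ/(AᵢEᵢ) = 625/(1675×107×10³) + 310/(2300×27×10³) = 8.479×10⁻⁶ mm/N.
Hence P = δ_free / Σ(L/AE) = 1.096/8.479×10⁻⁶ = 129.3 kN (tensile).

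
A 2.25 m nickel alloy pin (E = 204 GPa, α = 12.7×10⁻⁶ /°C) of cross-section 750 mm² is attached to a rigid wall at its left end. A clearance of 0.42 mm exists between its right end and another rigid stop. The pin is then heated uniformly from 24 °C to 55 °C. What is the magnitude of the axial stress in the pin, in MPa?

Free thermal elongation = αΔT L = 12.7×10⁻⁶ × 31 × 2250 = 0.8858 mm.
The gap closes (δ_free > 0.42 mm) and the wall then resists a further 0.8858 − 0.42 = 0.4658 mm of expansion.
That suppressed elongation corresponds to σ = E·Δ/L = 204×10³ × 0.4658/2250 = 42.23 MPa.

σ ≈ 42.2 MPa (compressive)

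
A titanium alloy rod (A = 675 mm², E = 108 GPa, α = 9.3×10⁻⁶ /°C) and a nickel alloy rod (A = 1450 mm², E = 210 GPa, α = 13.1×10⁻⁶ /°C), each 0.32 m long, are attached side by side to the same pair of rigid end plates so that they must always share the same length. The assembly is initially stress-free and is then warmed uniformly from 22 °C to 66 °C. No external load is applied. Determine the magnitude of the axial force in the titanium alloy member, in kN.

P ≈ 9.83 kN (tensile in the titanium alloy)

The nickel alloy has the larger α, so on heating it would change length more than the titanium alloy if both were free. The rigid plates force a common final length, so the nickel alloy is put into compression and the titanium alloy into tension, with equal and opposite forces P (no external load).
Compatibility of the two members (thermal + elastic change equal): (α₁ − α₂)ΔT = P·[1/(A₁E₁) + 1/(A₂E₂)].
|α₁ − α₂|·ΔT = 3.8×10⁻⁶ × 44 = 0.0001672.
1/(A₁E₁) + 1/(A₂E₂) = 1/(675×108×10³) + 1/(1450×210×10³) = 1.7×10⁻⁸ N⁻¹.
So P = 0.0001672 / 1.7×10⁻⁸ = 9.834 kN.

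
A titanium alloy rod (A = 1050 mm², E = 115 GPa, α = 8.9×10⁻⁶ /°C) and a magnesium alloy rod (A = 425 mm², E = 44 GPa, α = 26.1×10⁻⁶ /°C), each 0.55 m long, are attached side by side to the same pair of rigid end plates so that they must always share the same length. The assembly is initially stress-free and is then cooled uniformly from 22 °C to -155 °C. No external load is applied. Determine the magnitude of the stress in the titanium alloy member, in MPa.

Equilibrium of a rigid end plate with no external load gives equal and opposite internal forces ±P in the two members. Since α_{magnesium alloy} > α_{titanium alloy}, cooling drives the magnesium alloy into tension and the titanium alloy into compression.
Setting the final lengths equal and cancelling L: (α₁ − α₂)ΔT = P/(A₁E₁) + P/(A₂E₂).
|α₁ − α₂|·ΔT = 17.2×10⁻⁶ × 177 = 0.003044.
1/(A₁E₁) + 1/(A₂E₂) = 1/(1050×115×10³) + 1/(425×44×10³) = 6.176×10⁻⁸ N⁻¹.
P = 0.003044 / 6.176×10⁻⁸ = 49300 N = 49.3 kN.
σ_{titanium alloy} = P/A₁ = 49300/1050 = 46.95 MPa, compressive.

σ ≈ 46.9 MPa (compressive)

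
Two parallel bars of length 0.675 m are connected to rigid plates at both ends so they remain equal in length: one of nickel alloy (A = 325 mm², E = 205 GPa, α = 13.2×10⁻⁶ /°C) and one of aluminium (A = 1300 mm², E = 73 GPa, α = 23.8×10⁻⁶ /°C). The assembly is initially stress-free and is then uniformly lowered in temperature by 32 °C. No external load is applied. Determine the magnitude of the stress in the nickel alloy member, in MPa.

The aluminium has the larger α, so on cooling it would change length more than the nickel alloy if both were free. The rigid plates force a common final length, so the aluminium is put into tension and the nickel alloy into compression, with equal and opposite forces P (no external load).
Compatibility of the two members (thermal + elastic change equal): (α₁ − α₂)ΔT = P·[1/(A₁E₁) + 1/(A₂E₂)].
|α₁ − α₂|·ΔT = 10.6×10⁻⁶ × 32 = 0.0003392.
1/(A₁E₁) + 1/(A₂E₂) = 1/(325×205×10³) + 1/(1300×73×10³) = 2.555×10⁻⁸ N⁻¹.
So P = 0.0003392 / 2.555×10⁻⁸ = 13.28 kN.
σ_{nickel alloy} = P/A₁ = 13280/325 = 40.85 MPa, compressive.

σ ≈ 40.9 MPa (compressive)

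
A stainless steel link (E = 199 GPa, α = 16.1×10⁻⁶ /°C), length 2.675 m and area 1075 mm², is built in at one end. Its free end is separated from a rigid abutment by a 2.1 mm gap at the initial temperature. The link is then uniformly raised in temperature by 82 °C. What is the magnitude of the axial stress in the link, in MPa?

σ ≈ 106 MPa (compressive)

Unrestrained expansion: δ_free = αΔT L = 16.1×10⁻⁶ × 82 × 2675 = 3.532 mm.
After closing the 2.1 mm clearance, 3.532 − 2.1 = 1.432 mm of expansion remains to be suppressed by the wall.
Compatibility: PL/(AE) = 1.432 mm, so σ = P/A = E × (1.432/2675) = 106.5 MPa.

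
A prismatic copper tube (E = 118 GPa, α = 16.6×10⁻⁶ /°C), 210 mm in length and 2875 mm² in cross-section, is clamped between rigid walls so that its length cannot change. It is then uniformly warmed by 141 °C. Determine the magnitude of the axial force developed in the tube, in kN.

P ≈ 794 kN (compressive)

The ends cannot move, so σ = EαΔT = 118×10³ × 16.6×10⁻⁶ × 141 = 276.2 MPa.
Axial force P = σA = 276.2 × 2875 = 794000 N = 794 kN, compressive.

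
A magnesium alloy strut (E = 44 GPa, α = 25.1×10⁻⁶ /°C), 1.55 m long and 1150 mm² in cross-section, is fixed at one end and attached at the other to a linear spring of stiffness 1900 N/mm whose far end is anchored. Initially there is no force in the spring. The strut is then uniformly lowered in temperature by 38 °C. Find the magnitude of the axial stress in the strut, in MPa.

σ ≈ 2.31 MPa (tensile)

The unrestrained thermal change is αΔT L = 25.1×10⁻⁶ × 38 × 1550 = 1.478 mm.
With a force P in the spring, the elastic change of the strut is PL/(AE) and that of the spring is P/k; compatibility requires their sum to equal δ_free.
P [ L/(AE) + 1/k ] = δ_free → P [ 1550/(1150×44×10³) + 1/(1900) ] = 1.478.
P = 1.478 / 0.0005569 = 2654 N.
σ = P/A = 2654/1150 = 2.308 MPa.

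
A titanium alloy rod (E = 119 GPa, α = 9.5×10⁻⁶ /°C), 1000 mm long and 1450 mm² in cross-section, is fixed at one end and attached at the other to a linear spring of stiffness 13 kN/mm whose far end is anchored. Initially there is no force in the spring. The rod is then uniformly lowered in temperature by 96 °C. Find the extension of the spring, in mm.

δ ≈ 0.848 mm

If the spring were absent the rod would shorten by αΔT L = 9.5×10⁻⁶ × 96 × 1000 = 0.912 mm.
Let P be the tensile force in the spring. The rod extends elastically by PL/(AE) and the spring stretches by P/k; together these equal δ_free.
P [ L/(AE) + 1/k ] = δ_free → P [ 1000/(1450×119×10³) + 1/(13×10³) ] = 0.912.
P = 0.912 / 8.272×10⁻⁵ = 11030 N.
Spring extension = P/k = 11030/(13×10³) = 0.8481 mm.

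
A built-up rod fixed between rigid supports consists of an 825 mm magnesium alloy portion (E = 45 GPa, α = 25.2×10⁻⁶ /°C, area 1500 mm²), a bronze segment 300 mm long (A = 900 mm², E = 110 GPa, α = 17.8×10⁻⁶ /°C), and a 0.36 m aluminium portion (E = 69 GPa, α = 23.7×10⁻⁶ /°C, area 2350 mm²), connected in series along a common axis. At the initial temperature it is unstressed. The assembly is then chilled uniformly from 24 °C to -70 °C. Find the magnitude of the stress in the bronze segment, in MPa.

σ ≈ 207 MPa (tensile)

If the supports were absent, the total length change would be Σ αᵢΔT Lᵢ = 25.2×10⁻⁶×94×825 + 17.8×10⁻⁶×94×300 + 23.7×10⁻⁶×94×360 = 3.258 mm.
Since the ends are fixed, an axial force P builds up, equal in every segment, with P · Σ Lᵢ/(AᵢEᵢ) = δ_free.
Σ Lᵢ/(AᵢEᵢ) = 825/(1500×45×10³) + 300/(900×110×10³) + 360/(2350×69×10³) = 1.747×10⁻⁵ mm/N.
Hence P = δ_free / Σ(L/AE) = 3.258/1.747×10⁻⁵ = 186.5 kN (tensile).
σ_{bronze} = P / A = 186500 / 900 = 207.2 MPa.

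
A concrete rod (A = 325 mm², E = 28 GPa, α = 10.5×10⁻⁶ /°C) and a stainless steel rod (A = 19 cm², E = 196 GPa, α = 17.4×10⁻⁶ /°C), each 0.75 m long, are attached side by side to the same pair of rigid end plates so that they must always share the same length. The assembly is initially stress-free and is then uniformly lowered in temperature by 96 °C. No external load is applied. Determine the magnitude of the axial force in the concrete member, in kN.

Equilibrium of a rigid end plate with no external load gives equal and opposite internal forces ±P in the two members. Since α_{stainless steel} > α_{concrete}, cooling drives the stainless steel into tension and the concrete into compression.
Compatibility of the two members (thermal + elastic change equal): (α₁ − α₂)ΔT = P·[1/(A₁E₁) + 1/(A₂E₂)].
|α₁ − α₂|·ΔT = 6.9×10⁻⁶ × 96 = 0.0006624.
1/(A₁E₁) + 1/(A₂E₂) = 1/(325×28×10³) + 1/(1900×196×10³) = 1.126×10⁻⁷ N⁻¹.
So P = 0.0006624 / 1.126×10⁻⁷ = 5.884 kN.

P ≈ 5.88 kN (compressive in the concrete)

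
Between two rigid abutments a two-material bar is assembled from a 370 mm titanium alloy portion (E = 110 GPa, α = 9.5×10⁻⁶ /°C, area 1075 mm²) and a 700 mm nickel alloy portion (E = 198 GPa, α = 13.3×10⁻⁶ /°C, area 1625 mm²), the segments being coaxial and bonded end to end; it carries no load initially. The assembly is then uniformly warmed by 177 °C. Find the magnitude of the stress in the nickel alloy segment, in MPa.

Free thermal expansion of the whole bar: Σ αᵢΔT Lᵢ = 9.5×10⁻⁶×177×370 + 13.3×10⁻⁶×177×700 = 2.27 mm.
The walls prevent any net length change, so an axial force P (same in every segment) develops. Compatibility: P · Σ Lᵢ/(AᵢEᵢ) = δ_free.
The series flexibility is Σ Lᵢ/(AᵢEᵢ) = 370/(1075×110×10³) + 700/(1625×198×10³) = 5.305×10⁻⁶ mm/N.
P = 2.27 / 5.305×10⁻⁶ = 427900 N = 427.9 kN, compressive.
σ_{nickel alloy} = P / A = 427900 / 1625 = 263.3 MPa.

σ ≈ 263 MPa (compressive)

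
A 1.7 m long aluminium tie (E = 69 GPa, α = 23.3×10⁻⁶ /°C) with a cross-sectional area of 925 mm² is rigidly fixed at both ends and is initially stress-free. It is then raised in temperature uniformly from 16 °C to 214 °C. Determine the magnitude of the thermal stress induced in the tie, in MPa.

Because both ends are immovable the net strain is zero, and the suppressed thermal strain is αΔT = 23.3×10⁻⁶ × 198 = 4613.4×10⁻⁶.
σ = EαΔT = 69×10³ × 23.3×10⁻⁶ × 198 = 318.3 MPa (compressive; the tie is trying to expand).

σ ≈ 318 MPa (compressive)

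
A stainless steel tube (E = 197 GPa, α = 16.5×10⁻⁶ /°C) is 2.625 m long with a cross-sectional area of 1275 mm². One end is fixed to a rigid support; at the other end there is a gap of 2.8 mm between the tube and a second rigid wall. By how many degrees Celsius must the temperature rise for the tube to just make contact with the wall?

Contact occurs when the free expansion equals the gap: αΔT L = 2.8 mm.
So ΔT = g/(αL) = 2.8/(16.5×10⁻⁶ × 2625) = 64.65 °C.

ΔT ≈ 64.6 °C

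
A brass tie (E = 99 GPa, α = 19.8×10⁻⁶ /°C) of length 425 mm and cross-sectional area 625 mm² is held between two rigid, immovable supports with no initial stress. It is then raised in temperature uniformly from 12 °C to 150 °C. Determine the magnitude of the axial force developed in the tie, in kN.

The ends cannot move, so σ = EαΔT = 99×10³ × 19.8×10⁻⁶ × 138 = 270.5 MPa.
P = AEαΔT = 625 × 99×10³ × 19.8×10⁻⁶ × 138 = 169.1 kN (compressive).

P ≈ 169 kN (compressive)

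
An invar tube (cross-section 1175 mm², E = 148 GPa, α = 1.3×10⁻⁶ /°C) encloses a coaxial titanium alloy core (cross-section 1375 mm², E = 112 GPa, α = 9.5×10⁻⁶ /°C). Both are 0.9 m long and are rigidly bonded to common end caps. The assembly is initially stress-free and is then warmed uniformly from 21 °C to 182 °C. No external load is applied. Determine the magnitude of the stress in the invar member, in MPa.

The titanium alloy has the larger α, so on heating it would change length more than the invar if both were free. The rigid plates force a common final length, so the titanium alloy is put into compression and the invar into tension, with equal and opposite forces P (no external load).
Compatibility of the two members (thermal + elastic change equal): (α₁ − α₂)ΔT = P·[1/(A₁E₁) + 1/(A₂E₂)].
|α₁ − α₂|·ΔT = 8.2×10⁻⁶ × 161 = 0.00132.
1/(A₁E₁) + 1/(A₂E₂) = 1/(1175×148×10³) + 1/(1375×112×10³) = 1.224×10⁻⁸ N⁻¹.
So P = 0.00132 / 1.224×10⁻⁸ = 107.8 kN.
σ_{invar} = P/A₁ = 107800/1175 = 91.77 MPa, tensile.

σ ≈ 91.8 MPa (tensile)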